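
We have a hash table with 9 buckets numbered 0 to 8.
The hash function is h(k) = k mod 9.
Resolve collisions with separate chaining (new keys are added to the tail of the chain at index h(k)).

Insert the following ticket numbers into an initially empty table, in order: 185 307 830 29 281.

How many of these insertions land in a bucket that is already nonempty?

2

185 → bucket 5
307 → bucket 1
830 → bucket 2
29 → bucket 2 (collision)
281 → bucket 2 (collision)
Final buckets:
0: ∅
1: 307
2: 830 -> 29 -> 281
3: ∅
4: ∅
5: 185
6: ∅
7: ∅
8: ∅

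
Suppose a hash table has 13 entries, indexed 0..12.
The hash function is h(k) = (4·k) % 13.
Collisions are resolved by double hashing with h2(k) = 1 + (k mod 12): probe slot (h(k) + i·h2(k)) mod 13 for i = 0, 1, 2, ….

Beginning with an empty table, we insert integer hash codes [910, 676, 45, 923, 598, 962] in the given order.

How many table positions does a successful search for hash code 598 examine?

910 hashes to 0; slot 0 is free → place at 0.
676 hashes to 0, h2=5; 0 taken → place at 5.
45 hashes to 11; slot 11 is free → place at 11.
923 hashes to 0, h2=12; 0 taken → place at 12.
598 hashes to 0, h2=11; 0,11 taken → place at 9.
962 hashes to 0, h2=3; 0 taken → place at 3.
Table: [910, ∅, ∅, 962, ∅, 676, ∅, ∅, ∅, 598, ∅, 45, 923]
Lookup 598: h=0, h2=11, probe 0,11,9 → found at 9.

3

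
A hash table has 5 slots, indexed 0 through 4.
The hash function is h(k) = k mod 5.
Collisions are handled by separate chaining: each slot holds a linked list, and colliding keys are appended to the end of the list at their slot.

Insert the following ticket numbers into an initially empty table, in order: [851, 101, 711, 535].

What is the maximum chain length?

3

Insert 851: h=1, bucket 1 empty → new chain.
Insert 101: h=1, bucket 1 nonempty → append to chain.
Insert 711: h=1, bucket 1 nonempty → append to chain.
Insert 535: h=0, bucket 0 empty → new chain.
Final buckets:
0: 535
1: 851 -> 101 -> 711
2: -
3: -
4: -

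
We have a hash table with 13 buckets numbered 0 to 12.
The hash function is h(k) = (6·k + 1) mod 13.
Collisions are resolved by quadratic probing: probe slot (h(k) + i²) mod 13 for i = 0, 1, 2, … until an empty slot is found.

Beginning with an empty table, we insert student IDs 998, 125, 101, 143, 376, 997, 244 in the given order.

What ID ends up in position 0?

101

Insert 998: h=9, slot 9 empty → index 9.
Insert 125: h=10, slot 10 empty → index 10.
Insert 101: h=9, slots 9,10 occupied → index 0.
Insert 143: h=1, slot 1 empty → index 1.
Insert 376: h=8, slot 8 empty → index 8.
Insert 997: h=3, slot 3 empty → index 3.
Insert 244: h=9, slots 9,10,0 occupied → index 5.
Table: [101, 143, _, 997, _, 244, _, _, 376, 998, 125, _, _]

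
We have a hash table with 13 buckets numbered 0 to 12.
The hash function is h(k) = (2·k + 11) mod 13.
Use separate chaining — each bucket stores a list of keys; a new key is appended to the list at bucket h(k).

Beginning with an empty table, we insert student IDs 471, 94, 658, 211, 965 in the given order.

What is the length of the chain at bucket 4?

471 → bucket 4
94 → bucket 4 (collision)
658 → bucket 1
211 → bucket 4 (collision)
965 → bucket 4 (collision)
Final buckets:
0: -
1: 658
2: -
3: -
4: 471 -> 94 -> 211 -> 965
5: -
6: -
7: -
8: -
9: -
10: -
11: -
12: -

4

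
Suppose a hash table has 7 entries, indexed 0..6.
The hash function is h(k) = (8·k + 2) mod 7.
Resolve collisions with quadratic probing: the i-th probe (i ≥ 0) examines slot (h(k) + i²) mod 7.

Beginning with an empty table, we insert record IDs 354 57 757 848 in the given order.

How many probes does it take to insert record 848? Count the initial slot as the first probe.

354 hashes to 6; slot 6 is free => place at 6.
57 hashes to 3; slot 3 is free => place at 3.
757 hashes to 3; 3 taken => place at 4.
848 hashes to 3; 3,4 taken => place at 0.
Table: [848, —, —, 57, 757, —, 354]

3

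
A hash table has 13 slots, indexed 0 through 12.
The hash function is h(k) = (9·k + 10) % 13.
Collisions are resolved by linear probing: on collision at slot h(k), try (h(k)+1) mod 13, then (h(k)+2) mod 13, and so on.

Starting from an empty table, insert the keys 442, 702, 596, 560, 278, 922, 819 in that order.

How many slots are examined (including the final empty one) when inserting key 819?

442 hashes to 10; slot 10 is free → place at 10.
702 hashes to 10; 10 taken → place at 11.
596 hashes to 5; slot 5 is free → place at 5.
560 hashes to 6; slot 6 is free → place at 6.
278 hashes to 3; slot 3 is free → place at 3.
922 hashes to 1; slot 1 is free → place at 1.
819 hashes to 10; 10,11 taken → place at 12.
Table: [∅, 922, ∅, 278, ∅, 596, 560, ∅, ∅, ∅, 442, 702, 819]

3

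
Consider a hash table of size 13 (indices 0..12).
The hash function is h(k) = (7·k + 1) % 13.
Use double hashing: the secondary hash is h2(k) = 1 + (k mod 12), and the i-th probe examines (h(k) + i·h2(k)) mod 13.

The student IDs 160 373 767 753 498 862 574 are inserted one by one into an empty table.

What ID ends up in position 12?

160: h=3 → slot 3
373: h=12 → slot 12
767: h=1 → slot 1
753: h=7 → slot 7
498: h=3, h2=7, probe 3,10 → slot 10
862: h=3, h2=11, probe 3,1,12,10,8 → slot 8
574: h=2 → slot 2
Table: [_, 767, 574, 160, _, _, _, 753, 862, _, 498, _, 373]

373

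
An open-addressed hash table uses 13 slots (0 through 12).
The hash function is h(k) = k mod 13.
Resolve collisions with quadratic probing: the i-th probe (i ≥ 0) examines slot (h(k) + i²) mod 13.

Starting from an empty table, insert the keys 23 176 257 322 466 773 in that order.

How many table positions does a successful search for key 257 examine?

2

23: h=10 => slot 10
176: h=7 => slot 7
257: h=10, probe 10,11 => slot 11
322: h=10, probe 10,11,1 => slot 1
466: h=11, probe 11,12 => slot 12
773: h=6 => slot 6
Table: [., 322, ., ., ., ., 773, 176, ., ., 23, 257, 466]
Lookup 257: h=10, probe 10,11 → found at 11.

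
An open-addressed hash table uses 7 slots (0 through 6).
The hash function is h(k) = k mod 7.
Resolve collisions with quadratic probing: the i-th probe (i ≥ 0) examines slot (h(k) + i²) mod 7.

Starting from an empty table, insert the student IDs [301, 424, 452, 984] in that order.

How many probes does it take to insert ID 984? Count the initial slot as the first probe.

3

301 hashes to 0; slot 0 is free -> place at 0.
424 hashes to 4; slot 4 is free -> place at 4.
452 hashes to 4; 4 taken -> place at 5.
984 hashes to 4; 4,5 taken -> place at 1.
Table: [301, 984, —, —, 424, 452, —]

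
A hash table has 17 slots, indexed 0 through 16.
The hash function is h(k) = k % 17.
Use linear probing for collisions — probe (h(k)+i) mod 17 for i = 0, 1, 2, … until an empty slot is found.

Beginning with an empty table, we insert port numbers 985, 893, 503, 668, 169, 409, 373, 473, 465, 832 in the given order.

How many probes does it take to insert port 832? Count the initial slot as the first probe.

Insert 985: h=16, slot 16 empty => index 16.
Insert 893: h=9, slot 9 empty => index 9.
Insert 503: h=10, slot 10 empty => index 10.
Insert 668: h=5, slot 5 empty => index 5.
Insert 169: h=16, slot 16 occupied => index 0.
Insert 409: h=1, slot 1 empty => index 1.
Insert 373: h=16, slots 16,0,1 occupied => index 2.
Insert 473: h=14, slot 14 empty => index 14.
Insert 465: h=6, slot 6 empty => index 6.
Insert 832: h=16, slots 16,0,1,2 occupied => index 3.
Table: [169, 409, 373, 832, _, 668, 465, _, _, 893, 503, _, _, _, 473, _, 985]

5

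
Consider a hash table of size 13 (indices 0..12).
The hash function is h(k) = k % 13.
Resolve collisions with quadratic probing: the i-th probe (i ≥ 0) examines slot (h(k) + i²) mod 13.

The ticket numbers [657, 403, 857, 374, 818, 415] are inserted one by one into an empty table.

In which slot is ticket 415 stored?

8

Insert 657: h=7, slot 7 empty -> index 7.
Insert 403: h=0, slot 0 empty -> index 0.
Insert 857: h=12, slot 12 empty -> index 12.
Insert 374: h=10, slot 10 empty -> index 10.
Insert 818: h=12, slots 12,0 occupied -> index 3.
Insert 415: h=12, slots 12,0,3 occupied -> index 8.
Table: [403, -, -, 818, -, -, -, 657, 415, -, 374, -, 857]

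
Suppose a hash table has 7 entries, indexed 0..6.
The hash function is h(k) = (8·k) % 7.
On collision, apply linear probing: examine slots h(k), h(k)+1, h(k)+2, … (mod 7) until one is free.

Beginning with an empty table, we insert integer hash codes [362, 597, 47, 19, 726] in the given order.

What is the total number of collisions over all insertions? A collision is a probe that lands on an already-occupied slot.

362 hashes to 5; slot 5 is free -> place at 5.
597 hashes to 2; slot 2 is free -> place at 2.
47 hashes to 5; 5 taken -> place at 6.
19 hashes to 5; 5,6 taken -> place at 0.
726 hashes to 5; 5,6,0 taken -> place at 1.
Table: [19, 726, 597, —, —, 362, 47]

6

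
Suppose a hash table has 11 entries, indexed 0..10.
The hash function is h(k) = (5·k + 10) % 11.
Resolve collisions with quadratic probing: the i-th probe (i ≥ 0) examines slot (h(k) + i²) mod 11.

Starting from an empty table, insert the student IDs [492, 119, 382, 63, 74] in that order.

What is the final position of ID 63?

10

492 hashes to 6; slot 6 is free -> place at 6.
119 hashes to 0; slot 0 is free -> place at 0.
382 hashes to 6; 6 taken -> place at 7.
63 hashes to 6; 6,7 taken -> place at 10.
74 hashes to 6; 6,7,10 taken -> place at 4.
Table: [119, —, —, —, 74, —, 492, 382, —, —, 63]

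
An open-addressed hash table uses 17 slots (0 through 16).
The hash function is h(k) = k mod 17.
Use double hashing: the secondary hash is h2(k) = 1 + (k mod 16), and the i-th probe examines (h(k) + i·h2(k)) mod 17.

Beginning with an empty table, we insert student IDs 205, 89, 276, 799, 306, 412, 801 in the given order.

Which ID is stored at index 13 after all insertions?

205: h=1 -> slot 1
89: h=4 -> slot 4
276: h=4, h2=5, probe 4,9 -> slot 9
799: h=0 -> slot 0
306: h=0, h2=3, probe 0,3 -> slot 3
412: h=4, h2=13, probe 4,0,13 -> slot 13
801: h=2 -> slot 2
Table: [799, 205, 801, 306, 89, —, —, —, —, 276, —, —, —, 412, —, —, —]

412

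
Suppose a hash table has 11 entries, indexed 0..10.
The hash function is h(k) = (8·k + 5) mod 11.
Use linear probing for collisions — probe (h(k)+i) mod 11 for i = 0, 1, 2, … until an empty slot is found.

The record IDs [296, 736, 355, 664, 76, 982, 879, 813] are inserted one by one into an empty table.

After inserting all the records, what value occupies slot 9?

736

296 hashes to 8; slot 8 is free => place at 8.
736 hashes to 8; 8 taken => place at 9.
355 hashes to 7; slot 7 is free => place at 7.
664 hashes to 4; slot 4 is free => place at 4.
76 hashes to 8; 8,9 taken => place at 10.
982 hashes to 7; 7,8,9,10 taken => place at 0.
879 hashes to 8; 8,9,10,0 taken => place at 1.
813 hashes to 8; 8,9,10,0,1 taken => place at 2.
Table: [982, 879, 813, -, 664, -, -, 355, 296, 736, 76]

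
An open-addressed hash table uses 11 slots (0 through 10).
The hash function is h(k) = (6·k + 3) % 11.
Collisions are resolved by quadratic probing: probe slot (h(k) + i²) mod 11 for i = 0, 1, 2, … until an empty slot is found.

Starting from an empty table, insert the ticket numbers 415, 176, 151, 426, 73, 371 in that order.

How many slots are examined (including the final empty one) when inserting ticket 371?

Insert 415: h=7, slot 7 empty -> index 7.
Insert 176: h=3, slot 3 empty -> index 3.
Insert 151: h=7, slot 7 occupied -> index 8.
Insert 426: h=7, slots 7,8 occupied -> index 0.
Insert 73: h=1, slot 1 empty -> index 1.
Insert 371: h=7, slots 7,8,0 occupied -> index 5.
Table: [426, 73, ∅, 176, ∅, 371, ∅, 415, 151, ∅, ∅]

4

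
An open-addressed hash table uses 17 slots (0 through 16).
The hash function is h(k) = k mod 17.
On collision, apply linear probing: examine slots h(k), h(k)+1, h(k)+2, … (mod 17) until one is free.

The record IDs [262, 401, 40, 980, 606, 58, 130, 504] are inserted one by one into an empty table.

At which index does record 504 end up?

262 hashes to 7; slot 7 is free => place at 7.
401 hashes to 10; slot 10 is free => place at 10.
40 hashes to 6; slot 6 is free => place at 6.
980 hashes to 11; slot 11 is free => place at 11.
606 hashes to 11; 11 taken => place at 12.
58 hashes to 7; 7 taken => place at 8.
130 hashes to 11; 11,12 taken => place at 13.
504 hashes to 11; 11,12,13 taken => place at 14.
Table: [_, _, _, _, _, _, 40, 262, 58, _, 401, 980, 606, 130, 504, _, _]

14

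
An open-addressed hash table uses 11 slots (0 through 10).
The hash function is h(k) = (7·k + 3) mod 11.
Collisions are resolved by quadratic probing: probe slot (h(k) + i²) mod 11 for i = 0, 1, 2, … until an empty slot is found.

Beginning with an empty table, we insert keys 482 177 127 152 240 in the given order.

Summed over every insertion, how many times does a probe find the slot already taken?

482: h=0 → slot 0
177: h=10 → slot 10
127: h=1 → slot 1
152: h=0, probe 0,1,4 → slot 4
240: h=0, probe 0,1,4,9 → slot 9
Table: [482, 127, -, -, 152, -, -, -, -, 240, 177]

5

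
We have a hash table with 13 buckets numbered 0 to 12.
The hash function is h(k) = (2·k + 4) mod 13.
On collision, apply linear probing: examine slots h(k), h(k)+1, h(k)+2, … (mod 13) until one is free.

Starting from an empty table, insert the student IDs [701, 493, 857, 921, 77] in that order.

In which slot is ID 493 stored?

Insert 701: h=2, slot 2 empty => index 2.
Insert 493: h=2, slot 2 occupied => index 3.
Insert 857: h=2, slots 2,3 occupied => index 4.
Insert 921: h=0, slot 0 empty => index 0.
Insert 77: h=2, slots 2,3,4 occupied => index 5.
Table: [921, ., 701, 493, 857, 77, ., ., ., ., ., ., .]

3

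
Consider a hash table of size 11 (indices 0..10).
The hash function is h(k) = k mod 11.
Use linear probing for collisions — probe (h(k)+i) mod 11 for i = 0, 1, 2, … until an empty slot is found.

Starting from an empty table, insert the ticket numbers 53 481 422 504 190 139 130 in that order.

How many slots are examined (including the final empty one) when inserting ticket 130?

53: h=9 -> slot 9
481: h=8 -> slot 8
422: h=4 -> slot 4
504: h=9, probe 9,10 -> slot 10
190: h=3 -> slot 3
139: h=7 -> slot 7
130: h=9, probe 9,10,0 -> slot 0
Table: [130, _, _, 190, 422, _, _, 139, 481, 53, 504]

3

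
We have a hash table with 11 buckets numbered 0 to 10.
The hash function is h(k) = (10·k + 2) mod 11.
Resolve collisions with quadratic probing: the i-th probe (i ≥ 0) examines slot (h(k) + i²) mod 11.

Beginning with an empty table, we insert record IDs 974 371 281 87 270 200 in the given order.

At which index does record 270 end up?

0

974: h=7 -> slot 7
371: h=5 -> slot 5
281: h=7, probe 7,8 -> slot 8
87: h=3 -> slot 3
270: h=7, probe 7,8,0 -> slot 0
200: h=0, probe 0,1 -> slot 1
Table: [270, 200, _, 87, _, 371, _, 974, 281, _, _]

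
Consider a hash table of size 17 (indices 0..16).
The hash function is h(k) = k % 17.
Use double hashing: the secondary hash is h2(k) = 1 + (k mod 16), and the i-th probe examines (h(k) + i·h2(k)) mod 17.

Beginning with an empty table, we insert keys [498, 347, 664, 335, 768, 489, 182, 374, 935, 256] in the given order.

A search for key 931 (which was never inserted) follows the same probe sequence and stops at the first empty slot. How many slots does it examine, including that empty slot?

6

Insert 498: h=5, slot 5 empty → index 5.
Insert 347: h=7, slot 7 empty → index 7.
Insert 664: h=1, slot 1 empty → index 1.
Insert 335: h=12, slot 12 empty → index 12.
Insert 768: h=3, slot 3 empty → index 3.
Insert 489: h=13, slot 13 empty → index 13.
Insert 182: h=12, h2=7, slot 12 occupied → index 2.
Insert 374: h=0, slot 0 empty → index 0.
Insert 935: h=0, h2=8, slot 0 occupied → index 8.
Insert 256: h=1, h2=1, slots 1,2,3 occupied → index 4.
Table: [374, 664, 182, 768, 256, 498, ∅, 347, 935, ∅, ∅, ∅, 335, 489, ∅, ∅, ∅]
Lookup 931: h=13, h2=4, probe 13,0,4,8,12,16 → slot 16 empty, not found.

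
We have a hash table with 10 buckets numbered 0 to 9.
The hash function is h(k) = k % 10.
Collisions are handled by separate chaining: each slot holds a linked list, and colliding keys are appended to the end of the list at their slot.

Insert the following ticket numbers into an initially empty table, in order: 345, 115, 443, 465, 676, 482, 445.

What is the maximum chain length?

4

Insert 345: h=5, bucket 5 empty → new chain.
Insert 115: h=5, bucket 5 nonempty → append to chain.
Insert 443: h=3, bucket 3 empty → new chain.
Insert 465: h=5, bucket 5 nonempty → append to chain.
Insert 676: h=6, bucket 6 empty → new chain.
Insert 482: h=2, bucket 2 empty → new chain.
Insert 445: h=5, bucket 5 nonempty → append to chain.
Final buckets:
0: _
1: _
2: 482
3: 443
4: _
5: 345 -> 115 -> 465 -> 445
6: 676
7: _
8: _
9: _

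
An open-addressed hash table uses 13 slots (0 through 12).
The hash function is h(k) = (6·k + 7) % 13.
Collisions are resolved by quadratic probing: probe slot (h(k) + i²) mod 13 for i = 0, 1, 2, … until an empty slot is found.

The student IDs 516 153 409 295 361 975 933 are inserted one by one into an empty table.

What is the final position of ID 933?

516: h=9 → slot 9
153: h=2 → slot 2
409: h=4 → slot 4
295: h=9, probe 9,10 → slot 10
361: h=2, probe 2,3 → slot 3
975: h=7 → slot 7
933: h=2, probe 2,3,6 → slot 6
Table: [_, _, 153, 361, 409, _, 933, 975, _, 516, 295, _, _]

6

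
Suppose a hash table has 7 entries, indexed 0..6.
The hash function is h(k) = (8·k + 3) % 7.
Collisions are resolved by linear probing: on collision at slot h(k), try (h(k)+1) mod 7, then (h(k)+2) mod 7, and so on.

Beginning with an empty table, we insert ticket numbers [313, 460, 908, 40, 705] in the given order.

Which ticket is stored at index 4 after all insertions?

Insert 313: h=1, slot 1 empty -> index 1.
Insert 460: h=1, slot 1 occupied -> index 2.
Insert 908: h=1, slots 1,2 occupied -> index 3.
Insert 40: h=1, slots 1,2,3 occupied -> index 4.
Insert 705: h=1, slots 1,2,3,4 occupied -> index 5.
Table: [—, 313, 460, 908, 40, 705, —]

40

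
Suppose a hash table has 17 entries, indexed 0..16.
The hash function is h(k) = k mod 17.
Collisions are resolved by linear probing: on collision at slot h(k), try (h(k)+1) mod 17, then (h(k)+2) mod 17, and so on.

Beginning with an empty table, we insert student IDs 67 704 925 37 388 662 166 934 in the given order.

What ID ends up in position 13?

Insert 67: h=16, slot 16 empty → index 16.
Insert 704: h=7, slot 7 empty → index 7.
Insert 925: h=7, slot 7 occupied → index 8.
Insert 37: h=3, slot 3 empty → index 3.
Insert 388: h=14, slot 14 empty → index 14.
Insert 662: h=16, slot 16 occupied → index 0.
Insert 166: h=13, slot 13 empty → index 13.
Insert 934: h=16, slots 16,0 occupied → index 1.
Table: [662, 934, -, 37, -, -, -, 704, 925, -, -, -, -, 166, 388, -, 67]

166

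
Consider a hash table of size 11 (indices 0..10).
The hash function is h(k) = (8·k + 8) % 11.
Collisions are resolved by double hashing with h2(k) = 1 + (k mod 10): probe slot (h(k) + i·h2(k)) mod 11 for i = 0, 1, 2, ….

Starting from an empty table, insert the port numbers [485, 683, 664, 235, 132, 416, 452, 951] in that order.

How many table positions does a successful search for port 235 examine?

2

485: h=5 => slot 5
683: h=5, h2=4, probe 5,9 => slot 9
664: h=7 => slot 7
235: h=7, h2=6, probe 7,2 => slot 2
132: h=8 => slot 8
416: h=3 => slot 3
452: h=5, h2=3, probe 5,8,0 => slot 0
951: h=4 => slot 4
Table: [452, -, 235, 416, 951, 485, -, 664, 132, 683, -]
Lookup 235: h=7, h2=6, probe 7,2 → found at 2.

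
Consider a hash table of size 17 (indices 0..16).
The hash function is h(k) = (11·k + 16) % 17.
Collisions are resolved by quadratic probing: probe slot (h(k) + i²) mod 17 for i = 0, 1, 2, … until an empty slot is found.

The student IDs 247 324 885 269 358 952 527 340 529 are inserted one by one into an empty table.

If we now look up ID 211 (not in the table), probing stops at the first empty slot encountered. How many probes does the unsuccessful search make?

2

Insert 247: h=13, slot 13 empty => index 13.
Insert 324: h=10, slot 10 empty => index 10.
Insert 885: h=10, slot 10 occupied => index 11.
Insert 269: h=0, slot 0 empty => index 0.
Insert 358: h=10, slots 10,11 occupied => index 14.
Insert 952: h=16, slot 16 empty => index 16.
Insert 527: h=16, slots 16,0 occupied => index 3.
Insert 340: h=16, slots 16,0,3 occupied => index 8.
Insert 529: h=4, slot 4 empty => index 4.
Table: [269, —, —, 527, 529, —, —, —, 340, —, 324, 885, —, 247, 358, —, 952]
Lookup 211: h=8, probe 8,9 → slot 9 empty, not found.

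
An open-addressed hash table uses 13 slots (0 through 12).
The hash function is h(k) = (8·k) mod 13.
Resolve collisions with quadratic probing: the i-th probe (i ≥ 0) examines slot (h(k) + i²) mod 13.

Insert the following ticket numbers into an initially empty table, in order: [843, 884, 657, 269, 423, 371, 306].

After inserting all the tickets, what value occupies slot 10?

843: h=10 -> slot 10
884: h=0 -> slot 0
657: h=4 -> slot 4
269: h=7 -> slot 7
423: h=4, probe 4,5 -> slot 5
371: h=4, probe 4,5,8 -> slot 8
306: h=4, probe 4,5,8,0,7,3 -> slot 3
Table: [884, -, -, 306, 657, 423, -, 269, 371, -, 843, -, -]

843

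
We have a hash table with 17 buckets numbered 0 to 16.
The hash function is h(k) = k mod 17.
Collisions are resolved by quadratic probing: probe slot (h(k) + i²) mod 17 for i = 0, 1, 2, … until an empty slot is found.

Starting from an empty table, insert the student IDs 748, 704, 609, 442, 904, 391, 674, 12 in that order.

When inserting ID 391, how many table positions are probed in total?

3

748 hashes to 0; slot 0 is free => place at 0.
704 hashes to 7; slot 7 is free => place at 7.
609 hashes to 14; slot 14 is free => place at 14.
442 hashes to 0; 0 taken => place at 1.
904 hashes to 3; slot 3 is free => place at 3.
391 hashes to 0; 0,1 taken => place at 4.
674 hashes to 11; slot 11 is free => place at 11.
12 hashes to 12; slot 12 is free => place at 12.
Table: [748, 442, ., 904, 391, ., ., 704, ., ., ., 674, 12, ., 609, ., .]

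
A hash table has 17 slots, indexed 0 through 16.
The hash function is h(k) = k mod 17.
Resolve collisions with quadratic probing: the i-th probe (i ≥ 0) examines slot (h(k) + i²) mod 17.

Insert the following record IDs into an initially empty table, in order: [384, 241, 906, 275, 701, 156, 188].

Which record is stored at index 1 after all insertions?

384 hashes to 10; slot 10 is free => place at 10.
241 hashes to 3; slot 3 is free => place at 3.
906 hashes to 5; slot 5 is free => place at 5.
275 hashes to 3; 3 taken => place at 4.
701 hashes to 4; 4,5 taken => place at 8.
156 hashes to 3; 3,4 taken => place at 7.
188 hashes to 1; slot 1 is free => place at 1.
Table: [-, 188, -, 241, 275, 906, -, 156, 701, -, 384, -, -, -, -, -, -]

188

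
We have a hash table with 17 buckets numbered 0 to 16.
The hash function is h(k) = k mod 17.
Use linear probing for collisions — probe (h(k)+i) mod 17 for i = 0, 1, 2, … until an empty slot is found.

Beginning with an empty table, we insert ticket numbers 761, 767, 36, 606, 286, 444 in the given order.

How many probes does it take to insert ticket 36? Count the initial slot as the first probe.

2

Insert 761: h=13, slot 13 empty => index 13.
Insert 767: h=2, slot 2 empty => index 2.
Insert 36: h=2, slot 2 occupied => index 3.
Insert 606: h=11, slot 11 empty => index 11.
Insert 286: h=14, slot 14 empty => index 14.
Insert 444: h=2, slots 2,3 occupied => index 4.
Table: [-, -, 767, 36, 444, -, -, -, -, -, -, 606, -, 761, 286, -, -]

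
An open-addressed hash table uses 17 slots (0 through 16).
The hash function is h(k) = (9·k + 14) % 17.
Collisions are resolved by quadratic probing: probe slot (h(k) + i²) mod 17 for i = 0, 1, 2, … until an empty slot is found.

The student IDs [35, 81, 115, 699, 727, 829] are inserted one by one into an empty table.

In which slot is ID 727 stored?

Insert 35: h=6, slot 6 empty -> index 6.
Insert 81: h=12, slot 12 empty -> index 12.
Insert 115: h=12, slot 12 occupied -> index 13.
Insert 699: h=15, slot 15 empty -> index 15.
Insert 727: h=12, slots 12,13 occupied -> index 16.
Insert 829: h=12, slots 12,13,16 occupied -> index 4.
Table: [., ., ., ., 829, ., 35, ., ., ., ., ., 81, 115, ., 699, 727]

16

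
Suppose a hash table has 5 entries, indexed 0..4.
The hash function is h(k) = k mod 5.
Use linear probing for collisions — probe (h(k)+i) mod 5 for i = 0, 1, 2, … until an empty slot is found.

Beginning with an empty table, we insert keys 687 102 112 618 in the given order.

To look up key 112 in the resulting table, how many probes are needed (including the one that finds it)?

687 hashes to 2; slot 2 is free -> place at 2.
102 hashes to 2; 2 taken -> place at 3.
112 hashes to 2; 2,3 taken -> place at 4.
618 hashes to 3; 3,4 taken -> place at 0.
Table: [618, _, 687, 102, 112]
Lookup 112: h=2, probe 2,3,4 → found at 4.

3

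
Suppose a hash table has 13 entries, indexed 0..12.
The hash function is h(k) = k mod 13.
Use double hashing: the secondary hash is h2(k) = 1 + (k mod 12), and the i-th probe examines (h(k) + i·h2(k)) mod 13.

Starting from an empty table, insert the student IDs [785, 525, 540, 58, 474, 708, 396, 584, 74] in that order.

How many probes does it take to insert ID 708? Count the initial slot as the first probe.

3

785: h=5 => slot 5
525: h=5, h2=10, probe 5,2 => slot 2
540: h=7 => slot 7
58: h=6 => slot 6
474: h=6, h2=7, probe 6,0 => slot 0
708: h=6, h2=1, probe 6,7,8 => slot 8
396: h=6, h2=1, probe 6,7,8,9 => slot 9
584: h=12 => slot 12
74: h=9, h2=3, probe 9,12,2,5,8,11 => slot 11
Table: [474, ., 525, ., ., 785, 58, 540, 708, 396, ., 74, 584]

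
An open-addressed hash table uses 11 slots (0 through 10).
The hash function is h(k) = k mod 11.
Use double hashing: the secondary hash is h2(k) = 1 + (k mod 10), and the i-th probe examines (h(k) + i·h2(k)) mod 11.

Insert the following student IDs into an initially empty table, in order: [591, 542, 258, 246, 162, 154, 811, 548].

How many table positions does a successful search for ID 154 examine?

591: h=8 -> slot 8
542: h=3 -> slot 3
258: h=5 -> slot 5
246: h=4 -> slot 4
162: h=8, h2=3, probe 8,0 -> slot 0
154: h=0, h2=5, probe 0,5,10 -> slot 10
811: h=8, h2=2, probe 8,10,1 -> slot 1
548: h=9 -> slot 9
Table: [162, 811, —, 542, 246, 258, —, —, 591, 548, 154]
Lookup 154: h=0, h2=5, probe 0,5,10 → found at 10.

3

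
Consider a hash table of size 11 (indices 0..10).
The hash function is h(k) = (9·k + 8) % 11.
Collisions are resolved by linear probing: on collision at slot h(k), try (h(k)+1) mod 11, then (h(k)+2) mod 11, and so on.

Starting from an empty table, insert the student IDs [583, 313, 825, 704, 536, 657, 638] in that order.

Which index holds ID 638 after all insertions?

1

Insert 583: h=8, slot 8 empty → index 8.
Insert 313: h=9, slot 9 empty → index 9.
Insert 825: h=8, slots 8,9 occupied → index 10.
Insert 704: h=8, slots 8,9,10 occupied → index 0.
Insert 536: h=3, slot 3 empty → index 3.
Insert 657: h=3, slot 3 occupied → index 4.
Insert 638: h=8, slots 8,9,10,0 occupied → index 1.
Table: [704, 638, ., 536, 657, ., ., ., 583, 313, 825]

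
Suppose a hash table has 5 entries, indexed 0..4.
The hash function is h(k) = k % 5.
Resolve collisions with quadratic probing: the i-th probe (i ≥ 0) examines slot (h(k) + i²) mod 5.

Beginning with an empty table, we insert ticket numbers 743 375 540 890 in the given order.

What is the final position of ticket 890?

743: h=3 => slot 3
375: h=0 => slot 0
540: h=0, probe 0,1 => slot 1
890: h=0, probe 0,1,4 => slot 4
Table: [375, 540, _, 743, 890]

4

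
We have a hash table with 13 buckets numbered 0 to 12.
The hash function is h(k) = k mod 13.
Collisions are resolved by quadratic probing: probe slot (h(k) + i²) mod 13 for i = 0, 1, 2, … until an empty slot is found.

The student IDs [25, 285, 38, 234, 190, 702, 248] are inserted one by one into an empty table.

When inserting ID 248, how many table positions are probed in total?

2

25 hashes to 12; slot 12 is free → place at 12.
285 hashes to 12; 12 taken → place at 0.
38 hashes to 12; 12,0 taken → place at 3.
234 hashes to 0; 0 taken → place at 1.
190 hashes to 8; slot 8 is free → place at 8.
702 hashes to 0; 0,1 taken → place at 4.
248 hashes to 1; 1 taken → place at 2.
Table: [285, 234, 248, 38, 702, ., ., ., 190, ., ., ., 25]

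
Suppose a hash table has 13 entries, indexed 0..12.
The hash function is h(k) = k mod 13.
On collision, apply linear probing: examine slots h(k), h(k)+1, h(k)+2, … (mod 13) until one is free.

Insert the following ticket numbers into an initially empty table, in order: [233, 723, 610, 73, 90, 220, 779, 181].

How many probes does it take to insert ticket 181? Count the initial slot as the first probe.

6

Insert 233: h=12, slot 12 empty → index 12.
Insert 723: h=8, slot 8 empty → index 8.
Insert 610: h=12, slot 12 occupied → index 0.
Insert 73: h=8, slot 8 occupied → index 9.
Insert 90: h=12, slots 12,0 occupied → index 1.
Insert 220: h=12, slots 12,0,1 occupied → index 2.
Insert 779: h=12, slots 12,0,1,2 occupied → index 3.
Insert 181: h=12, slots 12,0,1,2,3 occupied → index 4.
Table: [610, 90, 220, 779, 181, -, -, -, 723, 73, -, -, 233]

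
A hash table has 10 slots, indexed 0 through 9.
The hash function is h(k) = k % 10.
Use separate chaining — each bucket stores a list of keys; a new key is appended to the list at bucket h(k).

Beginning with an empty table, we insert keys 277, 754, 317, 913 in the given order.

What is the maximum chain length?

2

277 -> bucket 7
754 -> bucket 4
317 -> bucket 7 (collision)
913 -> bucket 3
Final buckets:
0: .
1: .
2: .
3: 913
4: 754
5: .
6: .
7: 277 -> 317
8: .
9: .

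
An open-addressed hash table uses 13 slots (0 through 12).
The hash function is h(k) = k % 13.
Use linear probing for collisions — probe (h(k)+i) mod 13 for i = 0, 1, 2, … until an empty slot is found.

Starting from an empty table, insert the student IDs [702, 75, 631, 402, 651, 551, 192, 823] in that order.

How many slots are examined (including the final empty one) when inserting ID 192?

702 hashes to 0; slot 0 is free -> place at 0.
75 hashes to 10; slot 10 is free -> place at 10.
631 hashes to 7; slot 7 is free -> place at 7.
402 hashes to 12; slot 12 is free -> place at 12.
651 hashes to 1; slot 1 is free -> place at 1.
551 hashes to 5; slot 5 is free -> place at 5.
192 hashes to 10; 10 taken -> place at 11.
823 hashes to 4; slot 4 is free -> place at 4.
Table: [702, 651, -, -, 823, 551, -, 631, -, -, 75, 192, 402]

2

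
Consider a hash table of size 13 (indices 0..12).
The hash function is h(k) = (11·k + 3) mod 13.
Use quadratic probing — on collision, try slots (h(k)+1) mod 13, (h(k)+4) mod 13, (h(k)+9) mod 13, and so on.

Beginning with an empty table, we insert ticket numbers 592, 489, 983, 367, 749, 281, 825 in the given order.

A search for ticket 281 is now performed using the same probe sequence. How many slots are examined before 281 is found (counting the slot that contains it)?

4

592: h=2 => slot 2
489: h=0 => slot 0
983: h=0, probe 0,1 => slot 1
367: h=10 => slot 10
749: h=0, probe 0,1,4 => slot 4
281: h=0, probe 0,1,4,9 => slot 9
825: h=4, probe 4,5 => slot 5
Table: [489, 983, 592, —, 749, 825, —, —, —, 281, 367, —, —]
Lookup 281: h=0, probe 0,1,4,9 → found at 9.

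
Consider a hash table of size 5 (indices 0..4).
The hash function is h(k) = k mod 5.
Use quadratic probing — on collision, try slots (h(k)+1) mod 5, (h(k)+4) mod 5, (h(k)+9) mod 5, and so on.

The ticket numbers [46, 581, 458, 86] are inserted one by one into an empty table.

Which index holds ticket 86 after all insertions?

Insert 46: h=1, slot 1 empty -> index 1.
Insert 581: h=1, slot 1 occupied -> index 2.
Insert 458: h=3, slot 3 empty -> index 3.
Insert 86: h=1, slots 1,2 occupied -> index 0.
Table: [86, 46, 581, 458, .]

0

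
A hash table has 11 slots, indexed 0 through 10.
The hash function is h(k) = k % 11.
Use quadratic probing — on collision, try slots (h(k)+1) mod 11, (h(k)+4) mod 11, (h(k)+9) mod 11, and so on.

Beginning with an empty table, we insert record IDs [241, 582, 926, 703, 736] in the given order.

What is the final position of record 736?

8

241 hashes to 10; slot 10 is free -> place at 10.
582 hashes to 10; 10 taken -> place at 0.
926 hashes to 2; slot 2 is free -> place at 2.
703 hashes to 10; 10,0 taken -> place at 3.
736 hashes to 10; 10,0,3 taken -> place at 8.
Table: [582, _, 926, 703, _, _, _, _, 736, _, 241]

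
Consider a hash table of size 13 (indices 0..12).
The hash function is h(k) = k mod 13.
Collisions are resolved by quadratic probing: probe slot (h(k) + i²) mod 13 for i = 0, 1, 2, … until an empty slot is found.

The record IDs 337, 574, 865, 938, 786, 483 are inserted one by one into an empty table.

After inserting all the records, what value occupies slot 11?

337: h=12 -> slot 12
574: h=2 -> slot 2
865: h=7 -> slot 7
938: h=2, probe 2,3 -> slot 3
786: h=6 -> slot 6
483: h=2, probe 2,3,6,11 -> slot 11
Table: [., ., 574, 938, ., ., 786, 865, ., ., ., 483, 337]

483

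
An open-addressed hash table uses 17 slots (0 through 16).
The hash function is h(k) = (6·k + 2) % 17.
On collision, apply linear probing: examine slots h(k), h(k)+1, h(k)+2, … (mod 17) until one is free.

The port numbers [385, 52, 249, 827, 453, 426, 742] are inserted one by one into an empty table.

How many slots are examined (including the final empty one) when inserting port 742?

385: h=0 → slot 0
52: h=8 → slot 8
249: h=0, probe 0,1 → slot 1
827: h=0, probe 0,1,2 → slot 2
453: h=0, probe 0,1,2,3 → slot 3
426: h=8, probe 8,9 → slot 9
742: h=0, probe 0,1,2,3,4 → slot 4
Table: [385, 249, 827, 453, 742, —, —, —, 52, 426, —, —, —, —, —, —, —]

5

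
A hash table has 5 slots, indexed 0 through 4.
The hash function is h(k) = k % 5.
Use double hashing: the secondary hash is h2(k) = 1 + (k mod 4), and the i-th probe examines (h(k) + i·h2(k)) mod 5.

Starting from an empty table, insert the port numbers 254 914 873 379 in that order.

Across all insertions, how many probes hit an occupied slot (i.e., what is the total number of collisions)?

254 hashes to 4; slot 4 is free => place at 4.
914 hashes to 4, h2=3; 4 taken => place at 2.
873 hashes to 3; slot 3 is free => place at 3.
379 hashes to 4, h2=4; 4,3,2 taken => place at 1.
Table: [-, 379, 914, 873, 254]

4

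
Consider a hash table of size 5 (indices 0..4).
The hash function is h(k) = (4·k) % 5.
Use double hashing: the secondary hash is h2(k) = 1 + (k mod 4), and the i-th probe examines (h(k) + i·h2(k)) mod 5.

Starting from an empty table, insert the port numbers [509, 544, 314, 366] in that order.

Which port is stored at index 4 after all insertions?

Insert 509: h=1, slot 1 empty → index 1.
Insert 544: h=1, h2=1, slot 1 occupied → index 2.
Insert 314: h=1, h2=3, slot 1 occupied → index 4.
Insert 366: h=4, h2=3, slots 4,2 occupied → index 0.
Table: [366, 509, 544, —, 314]

314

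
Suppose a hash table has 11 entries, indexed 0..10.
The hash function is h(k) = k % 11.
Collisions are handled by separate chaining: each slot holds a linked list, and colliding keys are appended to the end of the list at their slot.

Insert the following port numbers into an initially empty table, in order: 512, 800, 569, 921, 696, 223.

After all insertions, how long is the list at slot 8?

Insert 512: h=6, bucket 6 empty -> new chain.
Insert 800: h=8, bucket 8 empty -> new chain.
Insert 569: h=8, bucket 8 nonempty -> append to chain.
Insert 921: h=8, bucket 8 nonempty -> append to chain.
Insert 696: h=3, bucket 3 empty -> new chain.
Insert 223: h=3, bucket 3 nonempty -> append to chain.
Final buckets:
0: _
1: _
2: _
3: 696 -> 223
4: _
5: _
6: 512
7: _
8: 800 -> 569 -> 921
9: _
10: _

3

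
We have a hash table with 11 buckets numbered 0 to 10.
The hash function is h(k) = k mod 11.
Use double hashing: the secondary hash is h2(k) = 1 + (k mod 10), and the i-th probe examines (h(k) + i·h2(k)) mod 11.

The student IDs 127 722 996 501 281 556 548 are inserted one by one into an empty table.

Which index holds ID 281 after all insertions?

127 hashes to 6; slot 6 is free -> place at 6.
722 hashes to 7; slot 7 is free -> place at 7.
996 hashes to 6, h2=7; 6 taken -> place at 2.
501 hashes to 6, h2=2; 6 taken -> place at 8.
281 hashes to 6, h2=2; 6,8 taken -> place at 10.
556 hashes to 6, h2=7; 6,2 taken -> place at 9.
548 hashes to 9, h2=9; 9,7 taken -> place at 5.
Table: [—, —, 996, —, —, 548, 127, 722, 501, 556, 281]

10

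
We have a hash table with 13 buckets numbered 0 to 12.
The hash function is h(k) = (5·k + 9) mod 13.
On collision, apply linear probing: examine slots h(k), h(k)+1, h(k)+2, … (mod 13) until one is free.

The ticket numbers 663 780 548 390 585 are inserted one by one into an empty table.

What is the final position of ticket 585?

12

663: h=9 -> slot 9
780: h=9, probe 9,10 -> slot 10
548: h=6 -> slot 6
390: h=9, probe 9,10,11 -> slot 11
585: h=9, probe 9,10,11,12 -> slot 12
Table: [∅, ∅, ∅, ∅, ∅, ∅, 548, ∅, ∅, 663, 780, 390, 585]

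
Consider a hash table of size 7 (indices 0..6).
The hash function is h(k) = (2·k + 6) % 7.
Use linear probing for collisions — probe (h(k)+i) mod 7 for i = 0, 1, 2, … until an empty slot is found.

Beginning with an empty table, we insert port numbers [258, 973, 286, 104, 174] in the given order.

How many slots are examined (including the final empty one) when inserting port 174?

258: h=4 → slot 4
973: h=6 → slot 6
286: h=4, probe 4,5 → slot 5
104: h=4, probe 4,5,6,0 → slot 0
174: h=4, probe 4,5,6,0,1 → slot 1
Table: [104, 174, ∅, ∅, 258, 286, 973]

5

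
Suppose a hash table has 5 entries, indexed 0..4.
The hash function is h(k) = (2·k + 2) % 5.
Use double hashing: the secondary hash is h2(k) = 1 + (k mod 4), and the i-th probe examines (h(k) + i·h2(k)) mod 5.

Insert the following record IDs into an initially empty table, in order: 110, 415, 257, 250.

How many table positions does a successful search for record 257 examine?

110: h=2 -> slot 2
415: h=2, h2=4, probe 2,1 -> slot 1
257: h=1, h2=2, probe 1,3 -> slot 3
250: h=2, h2=3, probe 2,0 -> slot 0
Table: [250, 415, 110, 257, -]
Lookup 257: h=1, h2=2, probe 1,3 → found at 3.

2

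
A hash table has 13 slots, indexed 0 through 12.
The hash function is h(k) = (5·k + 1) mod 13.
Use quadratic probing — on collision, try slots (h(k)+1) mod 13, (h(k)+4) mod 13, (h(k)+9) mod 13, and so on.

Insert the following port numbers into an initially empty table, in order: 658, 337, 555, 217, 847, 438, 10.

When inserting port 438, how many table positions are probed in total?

4

658: h=2 → slot 2
337: h=9 → slot 9
555: h=7 → slot 7
217: h=7, probe 7,8 → slot 8
847: h=11 → slot 11
438: h=7, probe 7,8,11,3 → slot 3
10: h=12 → slot 12
Table: [∅, ∅, 658, 438, ∅, ∅, ∅, 555, 217, 337, ∅, 847, 10]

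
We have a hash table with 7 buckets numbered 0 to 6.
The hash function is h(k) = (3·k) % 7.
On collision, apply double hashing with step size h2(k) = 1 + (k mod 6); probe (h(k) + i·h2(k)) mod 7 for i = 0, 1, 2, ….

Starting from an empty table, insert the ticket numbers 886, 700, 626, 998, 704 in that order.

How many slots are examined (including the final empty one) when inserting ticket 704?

3

Insert 886: h=5, slot 5 empty → index 5.
Insert 700: h=0, slot 0 empty → index 0.
Insert 626: h=2, slot 2 empty → index 2.
Insert 998: h=5, h2=3, slot 5 occupied → index 1.
Insert 704: h=5, h2=3, slots 5,1 occupied → index 4.
Table: [700, 998, 626, ., 704, 886, .]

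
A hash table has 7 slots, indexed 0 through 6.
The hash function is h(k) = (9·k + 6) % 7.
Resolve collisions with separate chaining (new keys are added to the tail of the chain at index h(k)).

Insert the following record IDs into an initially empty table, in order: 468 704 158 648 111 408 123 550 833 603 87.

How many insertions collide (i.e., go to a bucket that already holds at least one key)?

468 -> bucket 4
704 -> bucket 0
158 -> bucket 0 (collision)
648 -> bucket 0 (collision)
111 -> bucket 4 (collision)
408 -> bucket 3
123 -> bucket 0 (collision)
550 -> bucket 0 (collision)
833 -> bucket 6
603 -> bucket 1
87 -> bucket 5
Final buckets:
0: 704 -> 158 -> 648 -> 123 -> 550
1: 603
2: .
3: 408
4: 468 -> 111
5: 87
6: 833

5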